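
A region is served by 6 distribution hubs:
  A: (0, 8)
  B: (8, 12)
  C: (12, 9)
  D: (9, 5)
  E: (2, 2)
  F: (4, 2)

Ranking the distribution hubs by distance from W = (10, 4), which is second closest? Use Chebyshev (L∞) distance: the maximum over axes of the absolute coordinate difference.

d(W,A) = max(10, 4) = 10
d(W,B) = max(2, 8) = 8
d(W,C) = max(2, 5) = 5
d(W,D) = max(1, 1) = 1
d(W,E) = max(8, 2) = 8
d(W,F) = max(6, 2) = 6
Sorted ascending: D, C, F, … — the second-nearest is C.

C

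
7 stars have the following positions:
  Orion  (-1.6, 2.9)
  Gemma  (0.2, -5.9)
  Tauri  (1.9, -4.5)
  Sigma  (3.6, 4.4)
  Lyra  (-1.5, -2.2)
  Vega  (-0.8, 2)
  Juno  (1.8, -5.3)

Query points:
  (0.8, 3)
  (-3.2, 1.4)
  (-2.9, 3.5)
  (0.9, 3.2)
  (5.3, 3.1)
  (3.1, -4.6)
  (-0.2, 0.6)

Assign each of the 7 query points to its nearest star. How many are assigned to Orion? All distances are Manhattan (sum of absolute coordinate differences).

3

(0.8, 3) — d to each: Orion:2.5, Gemma:9.5, Tauri:8.6, Sigma:4.2, Lyra:7.5, Vega:2.6, Juno:9.3 → nearest is Orion
(-3.2, 1.4) — d to each: Orion:3.1, Gemma:10.7, Tauri:11, Sigma:9.8, Lyra:5.3, Vega:3, Juno:11.7 → nearest is Vega
(-2.9, 3.5) — d to each: Orion:1.9, Gemma:12.5, Tauri:12.8, Sigma:7.4, Lyra:7.1, Vega:3.6, Juno:13.5 → nearest is Orion
(0.9, 3.2) — d to each: Orion:2.8, Gemma:9.8, Tauri:8.7, Sigma:3.9, Lyra:7.8, Vega:2.9, Juno:9.4 → nearest is Orion
(5.3, 3.1) — d to each: Orion:7.1, Gemma:14.1, Tauri:11, Sigma:3, Lyra:12.1, Vega:7.2, Juno:11.9 → nearest is Sigma
(3.1, -4.6) — d to each: Orion:12.2, Gemma:4.2, Tauri:1.3, Sigma:9.5, Lyra:7, Vega:10.5, Juno:2 → nearest is Tauri
(-0.2, 0.6) — d to each: Orion:3.7, Gemma:6.9, Tauri:7.2, Sigma:7.6, Lyra:4.1, Vega:2, Juno:7.9 → nearest is Vega
3 of the 7 points have Orion as nearest.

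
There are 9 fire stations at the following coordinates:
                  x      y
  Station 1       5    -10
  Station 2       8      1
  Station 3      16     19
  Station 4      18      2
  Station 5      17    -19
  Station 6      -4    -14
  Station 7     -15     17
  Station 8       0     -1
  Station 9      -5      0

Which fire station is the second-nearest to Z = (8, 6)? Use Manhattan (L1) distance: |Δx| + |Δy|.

Station 4

d(Z, Station 1) = 3 + 16 = 19
d(Z, Station 2) = 0 + 5 = 5
d(Z, Station 3) = 8 + 13 = 21
d(Z, Station 4) = 10 + 4 = 14
d(Z, Station 5) = 9 + 25 = 34
d(Z, Station 6) = 12 + 20 = 32
d(Z, Station 7) = 23 + 11 = 34
d(Z, Station 8) = 8 + 7 = 15
d(Z, Station 9) = 13 + 6 = 19
Sorted ascending: Station 2, Station 4, Station 8, … — the second-nearest is Station 4.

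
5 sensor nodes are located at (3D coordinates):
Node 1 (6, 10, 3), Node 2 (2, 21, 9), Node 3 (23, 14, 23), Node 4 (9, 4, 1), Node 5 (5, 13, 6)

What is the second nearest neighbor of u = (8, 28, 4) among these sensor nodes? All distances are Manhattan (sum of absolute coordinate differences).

Node 5

d(u, Node 1) = |8−6| + |28−10| + |4−3| = 2 + 18 + 1 = 21
d(u, Node 2) = |8−2| + |28−21| + |4−9| = 6 + 7 + 5 = 18
d(u, Node 3) = |8−23| + |28−14| + |4−23| = 15 + 14 + 19 = 48
d(u, Node 4) = |8−9| + |28−4| + |4−1| = 1 + 24 + 3 = 28
d(u, Node 5) = |8−5| + |28−13| + |4−6| = 3 + 15 + 2 = 20
Sorted ascending: Node 2, Node 5, Node 1, … — the second-nearest is Node 5.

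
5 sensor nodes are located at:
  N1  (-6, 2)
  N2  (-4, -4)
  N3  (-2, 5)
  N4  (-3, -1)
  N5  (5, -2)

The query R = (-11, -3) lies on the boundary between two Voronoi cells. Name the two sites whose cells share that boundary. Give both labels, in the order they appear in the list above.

Squared distances from R to each site:
|RN1|² = (-11−(-6))² + (-3−2)² = 25 + 25 = 50
|RN2|² = (-11−(-4))² + (-3−(-4))² = 49 + 1 = 50
|RN3|² = (-11−(-2))² + (-3−5)² = 81 + 64 = 145
|RN4|² = (-11−(-3))² + (-3−(-1))² = 64 + 4 = 68
|RN5|² = (-11−5)² + (-3−(-2))² = 256 + 1 = 257
R is equidistant from N1 and N2 (both at squared distance 50), and every other site is strictly farther — so R lies on the N1–N2 Voronoi edge.

N1 and N2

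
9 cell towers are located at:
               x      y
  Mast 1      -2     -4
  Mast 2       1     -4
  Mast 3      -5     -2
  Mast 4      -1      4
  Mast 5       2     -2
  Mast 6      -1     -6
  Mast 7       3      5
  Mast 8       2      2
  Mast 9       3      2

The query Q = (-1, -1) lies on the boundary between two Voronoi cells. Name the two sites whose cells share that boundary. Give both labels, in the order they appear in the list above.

Squared distances from Q to each site:
d²(Q, Mast 1) = (-1−(-2))² + (-1−(-4))² = 1 + 9 = 10
d²(Q, Mast 2) = (-1−1)² + (-1−(-4))² = 4 + 9 = 13
d²(Q, Mast 3) = (-1−(-5))² + (-1−(-2))² = 16 + 1 = 17
d²(Q, Mast 4) = (-1−(-1))² + (-1−4)² = 0 + 25 = 25
d²(Q, Mast 5) = (-1−2)² + (-1−(-2))² = 9 + 1 = 10
d²(Q, Mast 6) = (-1−(-1))² + (-1−(-6))² = 0 + 25 = 25
d²(Q, Mast 7) = (-1−3)² + (-1−5)² = 16 + 36 = 52
d²(Q, Mast 8) = (-1−2)² + (-1−2)² = 9 + 9 = 18
d²(Q, Mast 9) = (-1−3)² + (-1−2)² = 16 + 9 = 25
Q is equidistant from Mast 1 and Mast 5 (both at squared distance 10), and every other site is strictly farther — so Q lies on the Mast 1–Mast 5 Voronoi edge.

Mast 1 and Mast 5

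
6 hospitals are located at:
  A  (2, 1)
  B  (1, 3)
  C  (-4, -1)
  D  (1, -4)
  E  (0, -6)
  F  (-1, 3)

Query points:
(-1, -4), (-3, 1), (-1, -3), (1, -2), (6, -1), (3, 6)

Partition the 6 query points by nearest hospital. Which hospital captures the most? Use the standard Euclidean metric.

D

(-1, -4) — d² to each: A:34, B:53, C:18, D:4, E:5, F:49 → nearest is D
(-3, 1) — d² to each: A:25, B:20, C:5, D:41, E:58, F:8 → nearest is C
(-1, -3) — d² to each: A:25, B:40, C:13, D:5, E:10, F:36 → nearest is D
(1, -2) — d² to each: A:10, B:25, C:26, D:4, E:17, F:29 → nearest is D
(6, -1) — d² to each: A:20, B:41, C:100, D:34, E:61, F:65 → nearest is A
(3, 6) — d² to each: A:26, B:13, C:98, D:104, E:153, F:25 → nearest is B
Tally — A:1, B:1, C:1, D:3. D captures the most (3).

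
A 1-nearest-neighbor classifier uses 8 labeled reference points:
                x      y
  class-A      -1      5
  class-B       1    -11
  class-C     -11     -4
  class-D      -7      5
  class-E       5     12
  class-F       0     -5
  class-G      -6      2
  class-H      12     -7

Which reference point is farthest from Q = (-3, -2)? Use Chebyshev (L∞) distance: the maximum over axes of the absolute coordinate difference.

class-H

d(Q, class-A) = max(2, 7) = 7
d(Q, class-B) = max(4, 9) = 9
d(Q, class-C) = max(8, 2) = 8
d(Q, class-D) = max(4, 7) = 7
d(Q, class-E) = max(8, 14) = 14
d(Q, class-F) = max(3, 3) = 3
d(Q, class-G) = max(3, 4) = 4
d(Q, class-H) = max(15, 5) = 15
The largest is to class-H.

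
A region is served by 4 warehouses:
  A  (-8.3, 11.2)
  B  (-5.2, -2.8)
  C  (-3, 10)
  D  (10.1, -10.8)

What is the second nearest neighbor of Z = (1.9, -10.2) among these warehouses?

B

Compare squared distances (the ordering matches that of the actual distances):
|ZA|² = (1.9−(-8.3))² + (-10.2−11.2)² = 104.04 + 457.96 = 562
|ZB|² = (1.9−(-5.2))² + (-10.2−(-2.8))² = 50.41 + 54.76 = 105.17
|ZC|² = (1.9−(-3))² + (-10.2−10)² = 24.01 + 408.04 = 432.05
|ZD|² = (1.9−10.1)² + (-10.2−(-10.8))² = 67.24 + 0.36 = 67.6
Sorted ascending: D, B, C, … — the second-nearest is B.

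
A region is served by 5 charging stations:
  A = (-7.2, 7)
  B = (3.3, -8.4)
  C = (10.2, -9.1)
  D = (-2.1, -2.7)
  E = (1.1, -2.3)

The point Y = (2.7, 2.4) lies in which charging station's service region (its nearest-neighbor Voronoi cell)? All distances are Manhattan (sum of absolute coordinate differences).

d(Y,A) = |2.7−(-7.2)| + |2.4−7| = 9.9 + 4.6 = 14.5
d(Y,B) = |2.7−3.3| + |2.4−(-8.4)| = 0.6 + 10.8 = 11.4
d(Y,C) = |2.7−10.2| + |2.4−(-9.1)| = 7.5 + 11.5 = 19
d(Y,D) = |2.7−(-2.1)| + |2.4−(-2.7)| = 4.8 + 5.1 = 9.9
d(Y,E) = |2.7−1.1| + |2.4−(-2.3)| = 1.6 + 4.7 = 6.3
The smallest is to E, so Y lies in the Voronoi region of E.

E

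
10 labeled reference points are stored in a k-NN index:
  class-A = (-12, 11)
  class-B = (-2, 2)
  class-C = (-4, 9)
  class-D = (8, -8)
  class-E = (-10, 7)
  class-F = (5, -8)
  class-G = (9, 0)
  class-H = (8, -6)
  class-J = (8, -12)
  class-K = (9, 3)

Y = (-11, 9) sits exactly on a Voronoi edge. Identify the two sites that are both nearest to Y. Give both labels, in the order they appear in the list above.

Squared distances from Y to each site:
d²(Y, class-A) = (-11−(-12))² + (9−11)² = 1 + 4 = 5
d²(Y, class-B) = (-11−(-2))² + (9−2)² = 81 + 49 = 130
d²(Y, class-C) = (-11−(-4))² + (9−9)² = 49 + 0 = 49
d²(Y, class-D) = (-11−8)² + (9−(-8))² = 361 + 289 = 650
d²(Y, class-E) = (-11−(-10))² + (9−7)² = 1 + 4 = 5
d²(Y, class-F) = (-11−5)² + (9−(-8))² = 256 + 289 = 545
d²(Y, class-G) = (-11−9)² + (9−0)² = 400 + 81 = 481
d²(Y, class-H) = (-11−8)² + (9−(-6))² = 361 + 225 = 586
d²(Y, class-J) = (-11−8)² + (9−(-12))² = 361 + 441 = 802
d²(Y, class-K) = (-11−9)² + (9−3)² = 400 + 36 = 436
Y is equidistant from class-A and class-E (both at squared distance 5), and every other site is strictly farther — so Y lies on the class-A–class-E Voronoi edge.

class-A and class-E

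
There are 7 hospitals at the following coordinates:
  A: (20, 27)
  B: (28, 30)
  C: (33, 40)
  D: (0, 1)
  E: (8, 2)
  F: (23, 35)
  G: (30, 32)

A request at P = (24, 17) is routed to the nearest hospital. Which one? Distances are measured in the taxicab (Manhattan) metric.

d(P,A) = |24−20| + |17−27| = 4 + 10 = 14
d(P,B) = |24−28| + |17−30| = 4 + 13 = 17
d(P,C) = |24−33| + |17−40| = 9 + 23 = 32
d(P,D) = |24−0| + |17−1| = 24 + 16 = 40
d(P,E) = |24−8| + |17−2| = 16 + 15 = 31
d(P,F) = |24−23| + |17−35| = 1 + 18 = 19
d(P,G) = |24−30| + |17−32| = 6 + 15 = 21
The smallest is to A, so P lies in the Voronoi region of A.

A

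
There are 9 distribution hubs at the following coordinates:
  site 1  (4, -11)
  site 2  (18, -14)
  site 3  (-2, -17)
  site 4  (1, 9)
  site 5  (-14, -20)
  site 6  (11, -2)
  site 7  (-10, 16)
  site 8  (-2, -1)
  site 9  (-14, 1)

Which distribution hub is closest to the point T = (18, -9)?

Since √ is increasing, it suffices to compare squared distances:
d²(T, site 1) = 196 + 4 = 200
d²(T, site 2) = 0 + 25 = 25
d²(T, site 3) = 400 + 64 = 464
d²(T, site 4) = 289 + 324 = 613
d²(T, site 5) = 1024 + 121 = 1145
d²(T, site 6) = 49 + 49 = 98
d²(T, site 7) = 784 + 625 = 1409
d²(T, site 8) = 400 + 64 = 464
d²(T, site 9) = 1024 + 100 = 1124
The smallest is to site 2, so T lies in the Voronoi region of site 2.

site 2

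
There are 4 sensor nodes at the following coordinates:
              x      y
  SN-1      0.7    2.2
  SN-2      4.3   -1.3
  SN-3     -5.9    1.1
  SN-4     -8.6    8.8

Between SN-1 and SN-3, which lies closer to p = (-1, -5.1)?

SN-1

Compare squared distances:
d²(p, SN-1) = (-1−0.7)² + (-5.1−2.2)² = 2.89 + 53.29 = 56.18
d²(p, SN-3) = (-1−(-5.9))² + (-5.1−1.1)² = 24.01 + 38.44 = 62.45
56.18 < 62.45, so SN-1 is closer.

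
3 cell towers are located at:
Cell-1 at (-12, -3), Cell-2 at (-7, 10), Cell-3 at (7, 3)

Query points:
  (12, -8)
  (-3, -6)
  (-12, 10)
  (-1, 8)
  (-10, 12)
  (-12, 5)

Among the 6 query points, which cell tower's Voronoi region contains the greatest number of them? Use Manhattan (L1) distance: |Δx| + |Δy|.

(12, -8) — d to each: Cell-1:29, Cell-2:37, Cell-3:16 → nearest is Cell-3
(-3, -6) — d to each: Cell-1:12, Cell-2:20, Cell-3:19 → nearest is Cell-1
(-12, 10) — d to each: Cell-1:13, Cell-2:5, Cell-3:26 → nearest is Cell-2
(-1, 8) — d to each: Cell-1:22, Cell-2:8, Cell-3:13 → nearest is Cell-2
(-10, 12) — d to each: Cell-1:17, Cell-2:5, Cell-3:26 → nearest is Cell-2
(-12, 5) — d to each: Cell-1:8, Cell-2:10, Cell-3:21 → nearest is Cell-1
Tally — Cell-1:2, Cell-2:3, Cell-3:1. Cell-2 captures the most (3).

Cell-2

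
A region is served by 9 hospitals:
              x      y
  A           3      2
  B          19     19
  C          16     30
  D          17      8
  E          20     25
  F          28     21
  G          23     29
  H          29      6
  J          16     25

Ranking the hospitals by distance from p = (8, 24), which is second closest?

Compare squared distances (the ordering matches that of the actual distances):
|pA|² = (8−3)² + (24−2)² = 25 + 484 = 509
|pB|² = (8−19)² + (24−19)² = 121 + 25 = 146
|pC|² = (8−16)² + (24−30)² = 64 + 36 = 100
|pD|² = (8−17)² + (24−8)² = 81 + 256 = 337
|pE|² = (8−20)² + (24−25)² = 144 + 1 = 145
|pF|² = (8−28)² + (24−21)² = 400 + 9 = 409
|pG|² = (8−23)² + (24−29)² = 225 + 25 = 250
|pH|² = (8−29)² + (24−6)² = 441 + 324 = 765
|pJ|² = (8−16)² + (24−25)² = 64 + 1 = 65
Sorted ascending: J, C, E, … — the second-nearest is C.

C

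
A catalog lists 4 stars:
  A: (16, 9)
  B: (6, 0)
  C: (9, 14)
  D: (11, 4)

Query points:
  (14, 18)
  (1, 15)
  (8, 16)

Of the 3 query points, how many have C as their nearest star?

(14, 18) — d² to each: A:85, B:388, C:41, D:205 → nearest is C
(1, 15) — d² to each: A:261, B:250, C:65, D:221 → nearest is C
(8, 16) — d² to each: A:113, B:260, C:5, D:153 → nearest is C
3 of the 3 points have C as nearest.

3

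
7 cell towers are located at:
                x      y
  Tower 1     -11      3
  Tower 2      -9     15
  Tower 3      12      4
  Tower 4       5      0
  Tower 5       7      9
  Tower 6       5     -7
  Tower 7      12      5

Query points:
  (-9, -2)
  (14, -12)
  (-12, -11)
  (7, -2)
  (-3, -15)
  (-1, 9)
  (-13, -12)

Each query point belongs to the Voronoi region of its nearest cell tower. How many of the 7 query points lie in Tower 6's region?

2

(-9, -2) — d² to each: Tower 1:29, Tower 2:289, Tower 3:477, Tower 4:200, Tower 5:377, Tower 6:221, Tower 7:490 → nearest is Tower 1
(14, -12) — d² to each: Tower 1:850, Tower 2:1258, Tower 3:260, Tower 4:225, Tower 5:490, Tower 6:106, Tower 7:293 → nearest is Tower 6
(-12, -11) — d² to each: Tower 1:197, Tower 2:685, Tower 3:801, Tower 4:410, Tower 5:761, Tower 6:305, Tower 7:832 → nearest is Tower 1
(7, -2) — d² to each: Tower 1:349, Tower 2:545, Tower 3:61, Tower 4:8, Tower 5:121, Tower 6:29, Tower 7:74 → nearest is Tower 4
(-3, -15) — d² to each: Tower 1:388, Tower 2:936, Tower 3:586, Tower 4:289, Tower 5:676, Tower 6:128, Tower 7:625 → nearest is Tower 6
(-1, 9) — d² to each: Tower 1:136, Tower 2:100, Tower 3:194, Tower 4:117, Tower 5:64, Tower 6:292, Tower 7:185 → nearest is Tower 5
(-13, -12) — d² to each: Tower 1:229, Tower 2:745, Tower 3:881, Tower 4:468, Tower 5:841, Tower 6:349, Tower 7:914 → nearest is Tower 1
2 of the 7 points have Tower 6 as nearest.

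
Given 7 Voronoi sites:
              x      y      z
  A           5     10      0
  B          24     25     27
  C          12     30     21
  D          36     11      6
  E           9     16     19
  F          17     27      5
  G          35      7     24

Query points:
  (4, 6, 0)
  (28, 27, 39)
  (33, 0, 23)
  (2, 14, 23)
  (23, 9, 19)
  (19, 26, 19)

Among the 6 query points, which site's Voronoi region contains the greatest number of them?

G

(4, 6, 0) — d² to each: A:17, B:1490, C:1081, D:1085, E:486, F:635, G:1538 → nearest is A
(28, 27, 39) — d² to each: A:2339, B:164, C:589, D:1409, E:882, F:1277, G:674 → nearest is B
(33, 0, 23) — d² to each: A:1413, B:722, C:1345, D:419, E:848, F:1309, G:54 → nearest is G
(2, 14, 23) — d² to each: A:554, B:621, C:360, D:1454, E:69, F:718, G:1139 → nearest is E
(23, 9, 19) — d² to each: A:686, B:321, C:566, D:342, E:245, F:556, G:173 → nearest is G
(19, 26, 19) — d² to each: A:813, B:90, C:69, D:683, E:200, F:201, G:642 → nearest is C
Tally — A:1, B:1, C:1, E:1, G:2. G captures the most (2).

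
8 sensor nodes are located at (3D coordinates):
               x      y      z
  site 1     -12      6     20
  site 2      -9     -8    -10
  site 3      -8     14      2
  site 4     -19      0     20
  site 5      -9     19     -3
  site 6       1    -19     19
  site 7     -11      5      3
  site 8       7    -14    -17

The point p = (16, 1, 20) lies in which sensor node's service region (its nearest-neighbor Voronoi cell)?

Squared Euclidean distances:
d²(p, site 1) = (16−(-12))² + (1−6)² + (20−20)² = 784 + 25 + 0 = 809
d²(p, site 2) = (16−(-9))² + (1−(-8))² + (20−(-10))² = 625 + 81 + 900 = 1606
d²(p, site 3) = (16−(-8))² + (1−14)² + (20−2)² = 576 + 169 + 324 = 1069
d²(p, site 4) = (16−(-19))² + (1−0)² + (20−20)² = 1225 + 1 + 0 = 1226
d²(p, site 5) = (16−(-9))² + (1−19)² + (20−(-3))² = 625 + 324 + 529 = 1478
d²(p, site 6) = (16−1)² + (1−(-19))² + (20−19)² = 225 + 400 + 1 = 626
d²(p, site 7) = (16−(-11))² + (1−5)² + (20−3)² = 729 + 16 + 289 = 1034
d²(p, site 8) = (16−7)² + (1−(-14))² + (20−(-17))² = 81 + 225 + 1369 = 1675
site 6 is nearest.

site 6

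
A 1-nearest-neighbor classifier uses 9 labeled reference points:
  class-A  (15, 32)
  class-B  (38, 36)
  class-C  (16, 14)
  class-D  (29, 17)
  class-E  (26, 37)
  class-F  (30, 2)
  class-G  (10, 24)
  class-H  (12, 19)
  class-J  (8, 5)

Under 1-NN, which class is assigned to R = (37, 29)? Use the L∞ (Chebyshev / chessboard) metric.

d(R, class-A) = max(22, 3) = 22
d(R, class-B) = max(1, 7) = 7
d(R, class-C) = max(21, 15) = 21
d(R, class-D) = max(8, 12) = 12
d(R, class-E) = max(11, 8) = 11
d(R, class-F) = max(7, 27) = 27
d(R, class-G) = max(27, 5) = 27
d(R, class-H) = max(25, 10) = 25
d(R, class-J) = max(29, 24) = 29
Minimum is at class-B.

class-B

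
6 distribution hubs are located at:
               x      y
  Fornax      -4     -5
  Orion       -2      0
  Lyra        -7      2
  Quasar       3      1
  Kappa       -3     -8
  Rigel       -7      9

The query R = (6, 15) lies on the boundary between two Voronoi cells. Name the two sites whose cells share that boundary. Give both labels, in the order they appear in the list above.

Squared distances from R to each site:
d²(R, Fornax) = (6−(-4))² + (15−(-5))² = 100 + 400 = 500
d²(R, Orion) = (6−(-2))² + (15−0)² = 64 + 225 = 289
d²(R, Lyra) = (6−(-7))² + (15−2)² = 169 + 169 = 338
d²(R, Quasar) = (6−3)² + (15−1)² = 9 + 196 = 205
d²(R, Kappa) = (6−(-3))² + (15−(-8))² = 81 + 529 = 610
d²(R, Rigel) = (6−(-7))² + (15−9)² = 169 + 36 = 205
R is equidistant from Quasar and Rigel (both at squared distance 205), and every other site is strictly farther — so R lies on the Quasar–Rigel Voronoi edge.

Quasar and Rigel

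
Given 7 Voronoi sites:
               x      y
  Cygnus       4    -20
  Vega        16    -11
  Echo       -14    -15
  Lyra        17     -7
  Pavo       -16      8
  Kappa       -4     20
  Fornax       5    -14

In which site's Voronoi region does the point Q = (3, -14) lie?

Squared Euclidean distances:
d²(Q, Cygnus) = (3−4)² + (-14−(-20))² = 1 + 36 = 37
d²(Q, Vega) = (3−16)² + (-14−(-11))² = 169 + 9 = 178
d²(Q, Echo) = (3−(-14))² + (-14−(-15))² = 289 + 1 = 290
d²(Q, Lyra) = (3−17)² + (-14−(-7))² = 196 + 49 = 245
d²(Q, Pavo) = (3−(-16))² + (-14−8)² = 361 + 484 = 845
d²(Q, Kappa) = (3−(-4))² + (-14−20)² = 49 + 1156 = 1205
d²(Q, Fornax) = (3−5)² + (-14−(-14))² = 4 + 0 = 4
Fornax is nearest.

Fornax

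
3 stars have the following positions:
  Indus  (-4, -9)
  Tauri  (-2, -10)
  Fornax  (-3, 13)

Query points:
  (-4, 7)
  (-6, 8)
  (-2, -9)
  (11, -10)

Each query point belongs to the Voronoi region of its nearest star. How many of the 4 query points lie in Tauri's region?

(-4, 7) — d² to each: Indus:256, Tauri:293, Fornax:37 → nearest is Fornax
(-6, 8) — d² to each: Indus:293, Tauri:340, Fornax:34 → nearest is Fornax
(-2, -9) — d² to each: Indus:4, Tauri:1, Fornax:485 → nearest is Tauri
(11, -10) — d² to each: Indus:226, Tauri:169, Fornax:725 → nearest is Tauri
2 of the 4 points have Tauri as nearest.

2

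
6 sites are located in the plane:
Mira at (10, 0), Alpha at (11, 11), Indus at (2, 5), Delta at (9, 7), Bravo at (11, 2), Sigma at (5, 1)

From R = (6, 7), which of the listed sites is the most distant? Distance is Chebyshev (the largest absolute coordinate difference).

Mira

d(R, Mira) = max(4, 7) = 7
d(R, Alpha) = max(5, 4) = 5
d(R, Indus) = max(4, 2) = 4
d(R, Delta) = max(3, 0) = 3
d(R, Bravo) = max(5, 5) = 5
d(R, Sigma) = max(1, 6) = 6
The largest is to Mira.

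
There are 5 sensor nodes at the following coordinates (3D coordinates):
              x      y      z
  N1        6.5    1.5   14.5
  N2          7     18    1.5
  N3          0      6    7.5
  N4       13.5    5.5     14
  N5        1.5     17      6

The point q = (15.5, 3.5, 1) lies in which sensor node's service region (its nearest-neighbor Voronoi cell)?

Compare squared distances (the ordering matches that of the actual distances):
|qN1|² = (15.5−6.5)² + (3.5−1.5)² + (1−14.5)² = 81 + 4 + 182.25 = 267.25
|qN2|² = (15.5−7)² + (3.5−18)² + (1−1.5)² = 72.25 + 210.25 + 0.25 = 282.75
|qN3|² = (15.5−0)² + (3.5−6)² + (1−7.5)² = 240.25 + 6.25 + 42.25 = 288.75
|qN4|² = (15.5−13.5)² + (3.5−5.5)² + (1−14)² = 4 + 4 + 169 = 177
|qN5|² = (15.5−1.5)² + (3.5−17)² + (1−6)² = 196 + 182.25 + 25 = 403.25
Minimum is at N4.

N4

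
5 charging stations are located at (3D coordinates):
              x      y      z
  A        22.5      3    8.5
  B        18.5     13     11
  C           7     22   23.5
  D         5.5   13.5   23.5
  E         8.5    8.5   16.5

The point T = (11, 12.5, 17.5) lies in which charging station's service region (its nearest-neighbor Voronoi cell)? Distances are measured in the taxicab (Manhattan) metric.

E

d(T,A) = 11.5 + 9.5 + 9 = 30
d(T,B) = 7.5 + 0.5 + 6.5 = 14.5
d(T,C) = 4 + 9.5 + 6 = 19.5
d(T,D) = 5.5 + 1 + 6 = 12.5
d(T,E) = 2.5 + 4 + 1 = 7.5
E is nearest.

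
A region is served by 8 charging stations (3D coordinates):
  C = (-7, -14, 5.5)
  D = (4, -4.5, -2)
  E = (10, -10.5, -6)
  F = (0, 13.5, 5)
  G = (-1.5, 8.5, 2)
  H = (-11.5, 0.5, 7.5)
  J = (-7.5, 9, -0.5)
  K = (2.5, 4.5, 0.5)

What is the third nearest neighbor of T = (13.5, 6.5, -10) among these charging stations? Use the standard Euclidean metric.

E

Squared Euclidean distances:
|TC|² = (13.5−(-7))² + (6.5−(-14))² + (-10−5.5)² = 420.25 + 420.25 + 240.25 = 1080.75
|TD|² = (13.5−4)² + (6.5−(-4.5))² + (-10−(-2))² = 90.25 + 121 + 64 = 275.25
|TE|² = (13.5−10)² + (6.5−(-10.5))² + (-10−(-6))² = 12.25 + 289 + 16 = 317.25
|TF|² = (13.5−0)² + (6.5−13.5)² + (-10−5)² = 182.25 + 49 + 225 = 456.25
|TG|² = (13.5−(-1.5))² + (6.5−8.5)² + (-10−2)² = 225 + 4 + 144 = 373
|TH|² = (13.5−(-11.5))² + (6.5−0.5)² + (-10−7.5)² = 625 + 36 + 306.25 = 967.25
|TJ|² = (13.5−(-7.5))² + (6.5−9)² + (-10−(-0.5))² = 441 + 6.25 + 90.25 = 537.5
|TK|² = (13.5−2.5)² + (6.5−4.5)² + (-10−0.5)² = 121 + 4 + 110.25 = 235.25
Sorted ascending: K, D, E, G, … — the third-nearest is E.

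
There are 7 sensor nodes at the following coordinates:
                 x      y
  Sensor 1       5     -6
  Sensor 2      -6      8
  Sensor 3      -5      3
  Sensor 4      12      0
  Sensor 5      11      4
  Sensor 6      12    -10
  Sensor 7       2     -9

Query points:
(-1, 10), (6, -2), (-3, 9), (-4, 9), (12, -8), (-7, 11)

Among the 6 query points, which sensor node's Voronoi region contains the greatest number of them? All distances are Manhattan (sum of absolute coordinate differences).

(-1, 10) — d to each: Sensor 1:22, Sensor 2:7, Sensor 3:11, Sensor 4:23, Sensor 5:18, Sensor 6:33, Sensor 7:22 → nearest is Sensor 2
(6, -2) — d to each: Sensor 1:5, Sensor 2:22, Sensor 3:16, Sensor 4:8, Sensor 5:11, Sensor 6:14, Sensor 7:11 → nearest is Sensor 1
(-3, 9) — d to each: Sensor 1:23, Sensor 2:4, Sensor 3:8, Sensor 4:24, Sensor 5:19, Sensor 6:34, Sensor 7:23 → nearest is Sensor 2
(-4, 9) — d to each: Sensor 1:24, Sensor 2:3, Sensor 3:7, Sensor 4:25, Sensor 5:20, Sensor 6:35, Sensor 7:24 → nearest is Sensor 2
(12, -8) — d to each: Sensor 1:9, Sensor 2:34, Sensor 3:28, Sensor 4:8, Sensor 5:13, Sensor 6:2, Sensor 7:11 → nearest is Sensor 6
(-7, 11) — d to each: Sensor 1:29, Sensor 2:4, Sensor 3:10, Sensor 4:30, Sensor 5:25, Sensor 6:40, Sensor 7:29 → nearest is Sensor 2
Tally — Sensor 1:1, Sensor 2:4, Sensor 6:1. Sensor 2 captures the most (4).

Sensor 2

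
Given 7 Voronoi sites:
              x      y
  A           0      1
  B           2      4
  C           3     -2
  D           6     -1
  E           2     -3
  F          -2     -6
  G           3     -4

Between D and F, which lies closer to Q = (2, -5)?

F

Compare squared distances:
|QD|² = (2−6)² + (-5−(-1))² = 16 + 16 = 32
|QF|² = (2−(-2))² + (-5−(-6))² = 16 + 1 = 17
32 > 17, so F is closer.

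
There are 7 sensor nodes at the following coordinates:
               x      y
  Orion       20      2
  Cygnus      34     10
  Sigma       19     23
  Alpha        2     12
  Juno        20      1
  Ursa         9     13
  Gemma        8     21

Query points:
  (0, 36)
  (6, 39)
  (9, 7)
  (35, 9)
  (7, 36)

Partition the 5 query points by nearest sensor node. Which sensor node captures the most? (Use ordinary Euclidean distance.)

(0, 36) — d² to each: Orion:1556, Cygnus:1832, Sigma:530, Alpha:580, Juno:1625, Ursa:610, Gemma:289 → nearest is Gemma
(6, 39) — d² to each: Orion:1565, Cygnus:1625, Sigma:425, Alpha:745, Juno:1640, Ursa:685, Gemma:328 → nearest is Gemma
(9, 7) — d² to each: Orion:146, Cygnus:634, Sigma:356, Alpha:74, Juno:157, Ursa:36, Gemma:197 → nearest is Ursa
(35, 9) — d² to each: Orion:274, Cygnus:2, Sigma:452, Alpha:1098, Juno:289, Ursa:692, Gemma:873 → nearest is Cygnus
(7, 36) — d² to each: Orion:1325, Cygnus:1405, Sigma:313, Alpha:601, Juno:1394, Ursa:533, Gemma:226 → nearest is Gemma
Tally — Cygnus:1, Ursa:1, Gemma:3. Gemma captures the most (3).

Gemma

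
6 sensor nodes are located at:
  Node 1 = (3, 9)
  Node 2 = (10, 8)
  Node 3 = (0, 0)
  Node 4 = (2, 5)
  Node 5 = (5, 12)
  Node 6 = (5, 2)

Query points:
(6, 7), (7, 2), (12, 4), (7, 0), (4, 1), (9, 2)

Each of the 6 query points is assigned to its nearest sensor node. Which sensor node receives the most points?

(6, 7) — d² to each: Node 1:13, Node 2:17, Node 3:85, Node 4:20, Node 5:26, Node 6:26 → nearest is Node 1
(7, 2) — d² to each: Node 1:65, Node 2:45, Node 3:53, Node 4:34, Node 5:104, Node 6:4 → nearest is Node 6
(12, 4) — d² to each: Node 1:106, Node 2:20, Node 3:160, Node 4:101, Node 5:113, Node 6:53 → nearest is Node 2
(7, 0) — d² to each: Node 1:97, Node 2:73, Node 3:49, Node 4:50, Node 5:148, Node 6:8 → nearest is Node 6
(4, 1) — d² to each: Node 1:65, Node 2:85, Node 3:17, Node 4:20, Node 5:122, Node 6:2 → nearest is Node 6
(9, 2) — d² to each: Node 1:85, Node 2:37, Node 3:85, Node 4:58, Node 5:116, Node 6:16 → nearest is Node 6
Tally — Node 1:1, Node 2:1, Node 6:4. Node 6 captures the most (4).

Node 6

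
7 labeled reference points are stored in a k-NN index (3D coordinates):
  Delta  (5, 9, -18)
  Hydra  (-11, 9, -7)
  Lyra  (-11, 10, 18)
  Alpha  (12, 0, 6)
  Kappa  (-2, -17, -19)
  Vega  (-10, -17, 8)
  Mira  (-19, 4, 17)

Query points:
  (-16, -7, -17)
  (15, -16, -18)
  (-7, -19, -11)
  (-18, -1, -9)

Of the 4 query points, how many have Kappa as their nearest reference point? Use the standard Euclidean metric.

(-16, -7, -17) — d² to each: Delta:698, Hydra:381, Lyra:1539, Alpha:1362, Kappa:300, Vega:761, Mira:1286 → nearest is Kappa
(15, -16, -18) — d² to each: Delta:725, Hydra:1422, Lyra:2648, Alpha:841, Kappa:291, Vega:1302, Mira:2781 → nearest is Kappa
(-7, -19, -11) — d² to each: Delta:977, Hydra:816, Lyra:1698, Alpha:1011, Kappa:93, Vega:374, Mira:1457 → nearest is Kappa
(-18, -1, -9) — d² to each: Delta:710, Hydra:153, Lyra:899, Alpha:1126, Kappa:612, Vega:609, Mira:702 → nearest is Hydra
3 of the 4 points have Kappa as nearest.

3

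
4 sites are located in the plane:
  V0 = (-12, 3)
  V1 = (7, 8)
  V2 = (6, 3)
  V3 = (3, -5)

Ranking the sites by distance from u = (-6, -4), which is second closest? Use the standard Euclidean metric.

V0

Since √ is increasing, it suffices to compare squared distances:
|uV0|² = (-6−(-12))² + (-4−3)² = 36 + 49 = 85
|uV1|² = (-6−7)² + (-4−8)² = 169 + 144 = 313
|uV2|² = (-6−6)² + (-4−3)² = 144 + 49 = 193
|uV3|² = (-6−3)² + (-4−(-5))² = 81 + 1 = 82
Sorted ascending: V3, V0, V2, … — the second-nearest is V0.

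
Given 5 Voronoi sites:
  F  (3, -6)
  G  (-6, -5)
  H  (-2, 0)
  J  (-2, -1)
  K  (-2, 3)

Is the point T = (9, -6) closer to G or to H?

Compare squared distances:
|TG|² = (9−(-6))² + (-6−(-5))² = 225 + 1 = 226
|TH|² = (9−(-2))² + (-6−0)² = 121 + 36 = 157
226 > 157, so H is closer.

H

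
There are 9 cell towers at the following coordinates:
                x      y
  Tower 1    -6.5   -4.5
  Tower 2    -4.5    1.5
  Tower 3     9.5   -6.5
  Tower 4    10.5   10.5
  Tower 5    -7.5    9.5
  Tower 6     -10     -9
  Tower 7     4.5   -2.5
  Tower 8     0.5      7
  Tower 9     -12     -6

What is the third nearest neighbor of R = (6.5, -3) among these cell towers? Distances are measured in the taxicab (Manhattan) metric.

Tower 1

d(R, Tower 1) = |6.5−(-6.5)| + |-3−(-4.5)| = 13 + 1.5 = 14.5
d(R, Tower 2) = |6.5−(-4.5)| + |-3−1.5| = 11 + 4.5 = 15.5
d(R, Tower 3) = |6.5−9.5| + |-3−(-6.5)| = 3 + 3.5 = 6.5
d(R, Tower 4) = |6.5−10.5| + |-3−10.5| = 4 + 13.5 = 17.5
d(R, Tower 5) = |6.5−(-7.5)| + |-3−9.5| = 14 + 12.5 = 26.5
d(R, Tower 6) = |6.5−(-10)| + |-3−(-9)| = 16.5 + 6 = 22.5
d(R, Tower 7) = |6.5−4.5| + |-3−(-2.5)| = 2 + 0.5 = 2.5
d(R, Tower 8) = |6.5−0.5| + |-3−7| = 6 + 10 = 16
d(R, Tower 9) = |6.5−(-12)| + |-3−(-6)| = 18.5 + 3 = 21.5
Sorted ascending: Tower 7, Tower 3, Tower 1, Tower 2, … — the third-nearest is Tower 1.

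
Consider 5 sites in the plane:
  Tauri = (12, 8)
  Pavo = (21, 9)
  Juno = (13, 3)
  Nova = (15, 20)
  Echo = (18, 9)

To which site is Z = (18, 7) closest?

Echo

Compare squared distances (the ordering matches that of the actual distances):
d²(Z, Tauri) = (18−12)² + (7−8)² = 36 + 1 = 37
d²(Z, Pavo) = (18−21)² + (7−9)² = 9 + 4 = 13
d²(Z, Juno) = (18−13)² + (7−3)² = 25 + 16 = 41
d²(Z, Nova) = (18−15)² + (7−20)² = 9 + 169 = 178
d²(Z, Echo) = (18−18)² + (7−9)² = 0 + 4 = 4
The smallest is to Echo, so Z lies in the Voronoi region of Echo.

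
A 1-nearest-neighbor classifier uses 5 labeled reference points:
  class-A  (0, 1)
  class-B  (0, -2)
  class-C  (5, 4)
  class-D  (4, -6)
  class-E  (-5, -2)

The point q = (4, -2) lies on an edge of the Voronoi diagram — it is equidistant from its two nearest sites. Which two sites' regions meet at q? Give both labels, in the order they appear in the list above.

class-B and class-D

Squared distances from q to each site:
d²(q, class-A) = (4−0)² + (-2−1)² = 16 + 9 = 25
d²(q, class-B) = (4−0)² + (-2−(-2))² = 16 + 0 = 16
d²(q, class-C) = (4−5)² + (-2−4)² = 1 + 36 = 37
d²(q, class-D) = (4−4)² + (-2−(-6))² = 0 + 16 = 16
d²(q, class-E) = (4−(-5))² + (-2−(-2))² = 81 + 0 = 81
q is equidistant from class-B and class-D (both at squared distance 16), and every other site is strictly farther — so q lies on the class-B–class-D Voronoi edge.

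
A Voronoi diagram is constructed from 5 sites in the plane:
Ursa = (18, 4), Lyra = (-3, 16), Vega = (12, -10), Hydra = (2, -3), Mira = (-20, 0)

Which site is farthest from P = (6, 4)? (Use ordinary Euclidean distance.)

Squared Euclidean distances:
d²(P, Ursa) = (6−18)² + (4−4)² = 144 + 0 = 144
d²(P, Lyra) = (6−(-3))² + (4−16)² = 81 + 144 = 225
d²(P, Vega) = (6−12)² + (4−(-10))² = 36 + 196 = 232
d²(P, Hydra) = (6−2)² + (4−(-3))² = 16 + 49 = 65
d²(P, Mira) = (6−(-20))² + (4−0)² = 676 + 16 = 692
The largest is to Mira.

Mira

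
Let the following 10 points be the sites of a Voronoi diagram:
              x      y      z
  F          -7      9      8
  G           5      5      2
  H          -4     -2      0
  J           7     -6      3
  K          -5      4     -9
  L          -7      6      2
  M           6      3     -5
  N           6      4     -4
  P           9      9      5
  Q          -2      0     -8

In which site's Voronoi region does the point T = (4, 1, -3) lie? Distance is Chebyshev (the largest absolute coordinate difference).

M

d(T,F) = max(11, 8, 11) = 11
d(T,G) = max(1, 4, 5) = 5
d(T,H) = max(8, 3, 3) = 8
d(T,J) = max(3, 7, 6) = 7
d(T,K) = max(9, 3, 6) = 9
d(T,L) = max(11, 5, 5) = 11
d(T,M) = max(2, 2, 2) = 2
d(T,N) = max(2, 3, 1) = 3
d(T,P) = max(5, 8, 8) = 8
d(T,Q) = max(6, 1, 5) = 6
Minimum is at M.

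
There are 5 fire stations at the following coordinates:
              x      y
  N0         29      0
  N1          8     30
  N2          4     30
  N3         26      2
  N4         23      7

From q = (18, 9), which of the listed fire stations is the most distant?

N2

Squared Euclidean distances:
|qN0|² = (18−29)² + (9−0)² = 121 + 81 = 202
|qN1|² = (18−8)² + (9−30)² = 100 + 441 = 541
|qN2|² = (18−4)² + (9−30)² = 196 + 441 = 637
|qN3|² = (18−26)² + (9−2)² = 64 + 49 = 113
|qN4|² = (18−23)² + (9−7)² = 25 + 4 = 29
The largest is to N2.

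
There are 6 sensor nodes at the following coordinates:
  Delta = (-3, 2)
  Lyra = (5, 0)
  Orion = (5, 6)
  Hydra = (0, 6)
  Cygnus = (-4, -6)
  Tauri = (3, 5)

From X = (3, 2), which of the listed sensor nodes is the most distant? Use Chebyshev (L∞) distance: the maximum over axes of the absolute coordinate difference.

Cygnus

d(X, Delta) = max(6, 0) = 6
d(X, Lyra) = max(2, 2) = 2
d(X, Orion) = max(2, 4) = 4
d(X, Hydra) = max(3, 4) = 4
d(X, Cygnus) = max(7, 8) = 8
d(X, Tauri) = max(0, 3) = 3
The largest is to Cygnus.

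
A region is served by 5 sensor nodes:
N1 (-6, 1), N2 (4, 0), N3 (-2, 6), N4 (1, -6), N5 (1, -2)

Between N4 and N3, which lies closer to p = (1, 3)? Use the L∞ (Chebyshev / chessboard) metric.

d(p,N4) = max(0, 9) = 9
d(p,N3) = max(3, 3) = 3
9 > 3, so N3 is closer.

N3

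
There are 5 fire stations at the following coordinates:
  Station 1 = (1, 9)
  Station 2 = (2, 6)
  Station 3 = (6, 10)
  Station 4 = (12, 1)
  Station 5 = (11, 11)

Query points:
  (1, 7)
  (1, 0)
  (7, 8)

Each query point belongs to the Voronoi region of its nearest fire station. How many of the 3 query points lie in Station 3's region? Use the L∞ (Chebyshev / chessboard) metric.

1

(1, 7) — d to each: Station 1:2, Station 2:1, Station 3:5, Station 4:11, Station 5:10 → nearest is Station 2
(1, 0) — d to each: Station 1:9, Station 2:6, Station 3:10, Station 4:11, Station 5:11 → nearest is Station 2
(7, 8) — d to each: Station 1:6, Station 2:5, Station 3:2, Station 4:7, Station 5:4 → nearest is Station 3
1 of the 3 points has Station 3 as nearest.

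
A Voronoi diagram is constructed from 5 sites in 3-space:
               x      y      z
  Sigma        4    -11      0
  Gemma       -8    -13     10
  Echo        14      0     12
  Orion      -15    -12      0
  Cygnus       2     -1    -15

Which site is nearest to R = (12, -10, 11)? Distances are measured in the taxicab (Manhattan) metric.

Echo

d(R, Sigma) = 8 + 1 + 11 = 20
d(R, Gemma) = 20 + 3 + 1 = 24
d(R, Echo) = 2 + 10 + 1 = 13
d(R, Orion) = 27 + 2 + 11 = 40
d(R, Cygnus) = 10 + 9 + 26 = 45
Minimum is at Echo.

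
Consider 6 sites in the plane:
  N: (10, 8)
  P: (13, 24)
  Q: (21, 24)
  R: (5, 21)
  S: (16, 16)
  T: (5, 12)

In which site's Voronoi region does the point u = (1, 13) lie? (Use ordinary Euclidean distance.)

T

Since √ is increasing, it suffices to compare squared distances:
|uN|² = (1−10)² + (13−8)² = 81 + 25 = 106
|uP|² = (1−13)² + (13−24)² = 144 + 121 = 265
|uQ|² = (1−21)² + (13−24)² = 400 + 121 = 521
|uR|² = (1−5)² + (13−21)² = 16 + 64 = 80
|uS|² = (1−16)² + (13−16)² = 225 + 9 = 234
|uT|² = (1−5)² + (13−12)² = 16 + 1 = 17
Minimum is at T.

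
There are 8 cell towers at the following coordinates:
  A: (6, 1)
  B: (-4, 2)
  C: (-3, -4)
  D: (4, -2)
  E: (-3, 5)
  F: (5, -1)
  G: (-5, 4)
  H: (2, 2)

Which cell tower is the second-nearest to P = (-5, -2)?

Squared Euclidean distances:
|PA|² = 121 + 9 = 130
|PB|² = 1 + 16 = 17
|PC|² = 4 + 4 = 8
|PD|² = 81 + 0 = 81
|PE|² = 4 + 49 = 53
|PF|² = 100 + 1 = 101
|PG|² = 0 + 36 = 36
|PH|² = 49 + 16 = 65
Sorted ascending: C, B, G, … — the second-nearest is B.

B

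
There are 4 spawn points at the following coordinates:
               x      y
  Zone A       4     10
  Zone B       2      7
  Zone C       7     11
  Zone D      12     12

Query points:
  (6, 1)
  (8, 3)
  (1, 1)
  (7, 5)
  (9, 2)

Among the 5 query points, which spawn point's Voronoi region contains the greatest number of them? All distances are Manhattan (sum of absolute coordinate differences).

Zone C

(6, 1) — d to each: Zone A:11, Zone B:10, Zone C:11, Zone D:17 → nearest is Zone B
(8, 3) — d to each: Zone A:11, Zone B:10, Zone C:9, Zone D:13 → nearest is Zone C
(1, 1) — d to each: Zone A:12, Zone B:7, Zone C:16, Zone D:22 → nearest is Zone B
(7, 5) — d to each: Zone A:8, Zone B:7, Zone C:6, Zone D:12 → nearest is Zone C
(9, 2) — d to each: Zone A:13, Zone B:12, Zone C:11, Zone D:13 → nearest is Zone C
Tally — Zone B:2, Zone C:3. Zone C captures the most (3).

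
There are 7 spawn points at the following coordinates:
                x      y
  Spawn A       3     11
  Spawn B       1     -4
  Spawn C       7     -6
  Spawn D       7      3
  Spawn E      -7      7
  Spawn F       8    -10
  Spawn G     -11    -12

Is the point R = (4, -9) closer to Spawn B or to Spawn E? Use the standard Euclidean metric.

Compare squared distances:
d²(R, Spawn B) = (4−1)² + (-9−(-4))² = 9 + 25 = 34
d²(R, Spawn E) = (4−(-7))² + (-9−7)² = 121 + 256 = 377
34 < 377, so Spawn B is closer.

Spawn B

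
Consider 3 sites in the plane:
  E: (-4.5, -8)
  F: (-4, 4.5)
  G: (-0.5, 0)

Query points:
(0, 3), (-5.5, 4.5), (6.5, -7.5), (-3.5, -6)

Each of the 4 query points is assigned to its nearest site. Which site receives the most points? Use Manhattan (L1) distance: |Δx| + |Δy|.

E

(0, 3) — d to each: E:15.5, F:5.5, G:3.5 → nearest is G
(-5.5, 4.5) — d to each: E:13.5, F:1.5, G:9.5 → nearest is F
(6.5, -7.5) — d to each: E:11.5, F:22.5, G:14.5 → nearest is E
(-3.5, -6) — d to each: E:3, F:11, G:9 → nearest is E
Tally — E:2, F:1, G:1. E captures the most (2).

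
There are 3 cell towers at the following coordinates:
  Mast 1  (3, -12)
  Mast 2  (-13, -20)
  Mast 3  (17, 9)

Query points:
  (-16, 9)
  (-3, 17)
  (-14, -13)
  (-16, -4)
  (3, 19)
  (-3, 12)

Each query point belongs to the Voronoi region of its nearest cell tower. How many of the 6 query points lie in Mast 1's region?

1

(-16, 9) — d² to each: Mast 1:802, Mast 2:850, Mast 3:1089 → nearest is Mast 1
(-3, 17) — d² to each: Mast 1:877, Mast 2:1469, Mast 3:464 → nearest is Mast 3
(-14, -13) — d² to each: Mast 1:290, Mast 2:50, Mast 3:1445 → nearest is Mast 2
(-16, -4) — d² to each: Mast 1:425, Mast 2:265, Mast 3:1258 → nearest is Mast 2
(3, 19) — d² to each: Mast 1:961, Mast 2:1777, Mast 3:296 → nearest is Mast 3
(-3, 12) — d² to each: Mast 1:612, Mast 2:1124, Mast 3:409 → nearest is Mast 3
1 of the 6 points has Mast 1 as nearest.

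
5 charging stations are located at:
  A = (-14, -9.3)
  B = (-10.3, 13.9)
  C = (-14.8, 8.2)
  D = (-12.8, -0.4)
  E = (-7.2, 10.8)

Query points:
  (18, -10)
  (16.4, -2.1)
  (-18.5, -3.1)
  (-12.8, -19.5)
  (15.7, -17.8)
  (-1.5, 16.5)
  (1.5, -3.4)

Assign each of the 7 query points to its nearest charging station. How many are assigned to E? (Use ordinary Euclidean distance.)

(18, -10) — d² to each: A:1024.49, B:1372.1, C:1407.08, D:1040.8, E:1067.68 → nearest is A
(16.4, -2.1) — d² to each: A:976, B:968.89, C:1079.53, D:855.53, E:723.37 → nearest is E
(-18.5, -3.1) — d² to each: A:58.69, B:356.24, C:141.38, D:39.78, E:320.9 → nearest is D
(-12.8, -19.5) — d² to each: A:105.48, B:1121.81, C:771.29, D:364.81, E:949.45 → nearest is A
(15.7, -17.8) — d² to each: A:954.34, B:1680.89, C:1606.25, D:1115.01, E:1342.37 → nearest is A
(-1.5, 16.5) — d² to each: A:821.89, B:84.2, C:245.78, D:413.3, E:64.98 → nearest is E
(1.5, -3.4) — d² to each: A:275.06, B:438.53, C:400.25, D:213.49, E:277.33 → nearest is D
2 of the 7 points have E as nearest.

2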